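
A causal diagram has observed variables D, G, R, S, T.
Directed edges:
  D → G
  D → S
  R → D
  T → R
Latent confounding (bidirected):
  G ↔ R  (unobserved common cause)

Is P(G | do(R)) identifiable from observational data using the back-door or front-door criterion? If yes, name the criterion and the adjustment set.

desc(R)\{R}={D,G,S}; candidates ⊆ {T}.
R↔G: latent back-door arc(s) into R.
size 0: {}; under {} R still reaches {G,T} ∋ G.
size 1: {T}; under {T} R still reaches {G} ∋ G.
R↔G cannot be blocked by any observed set — no back-door set.
{D}: (i) intercepts every directed R→G path; (ii) no back-door R→{D}; (iii) {R} blocks every back-door {D}→G. Front-door holds.
P(G|do(R)) = Σ_{D} P(D|R) Σ_{R'} P(G|D,R')P(R').

P(G|do(R)): frontdoor, adjust for {D}.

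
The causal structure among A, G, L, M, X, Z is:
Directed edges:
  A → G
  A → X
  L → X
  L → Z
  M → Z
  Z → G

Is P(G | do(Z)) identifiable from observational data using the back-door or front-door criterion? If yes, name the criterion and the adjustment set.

desc(Z)\{Z}={G}; candidates ⊆ {A,L,M,X}.
∅: Z⊥G given ∅ in G with Z→· removed — back-door holds.
P(G|do(Z)) = P(G|Z) — no adjustment needed.

P(G|do(Z)): backdoor, adjust for ∅.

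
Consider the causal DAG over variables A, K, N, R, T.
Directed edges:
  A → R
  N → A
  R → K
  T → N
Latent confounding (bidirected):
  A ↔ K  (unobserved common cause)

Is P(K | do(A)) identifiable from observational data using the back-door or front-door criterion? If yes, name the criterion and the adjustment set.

desc(A)\{A}={K,R}; candidates ⊆ {N,T}.
A↔K: latent back-door arc(s) into A.
size 0: {}; under {} A still reaches {K,N,T} ∋ K.
size 1: {N}, {T}; under {N} A still reaches {K} ∋ K.
size 2: {N,T}; under {N,T} A still reaches {K} ∋ K.
A↔K cannot be blocked by any observed set — no back-door set.
{R}: (i) intercepts every directed A→K path; (ii) no back-door A→{R}; (iii) {A} blocks every back-door {R}→K. Front-door holds.
P(K|do(A)) = Σ_{R} P(R|A) Σ_{A'} P(K|R,A')P(A').

P(K|do(A)): frontdoor, adjust for {R}.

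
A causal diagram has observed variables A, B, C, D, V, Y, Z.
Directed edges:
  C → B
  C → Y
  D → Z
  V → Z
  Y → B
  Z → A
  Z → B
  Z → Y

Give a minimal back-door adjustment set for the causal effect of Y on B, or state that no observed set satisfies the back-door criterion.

desc(Y)\{Y}={B}; candidates ⊆ {A,C,D,V,Z}.
size 0: {}; under {} Y still reaches {A,B,C,D,V,Z} ∋ B.
size 1: {A}, {C}, {D} …(+2); under {A} Y still reaches {B,C,D,V,Z} ∋ B.
{C,Z}: Y⊥B given {C,Z} in G with Y→· removed — back-door holds.

Y→B: minimal back-door set {C, Z}.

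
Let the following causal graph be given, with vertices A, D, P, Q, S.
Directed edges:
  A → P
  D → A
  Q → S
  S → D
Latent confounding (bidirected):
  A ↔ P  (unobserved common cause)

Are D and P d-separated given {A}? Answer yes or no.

Bayes-Ball from D | {A} reaches {P,Q,S}.
P ∈ reach(D|{A}) ⇒ D ⊥̸ P | {A}.

No — D and P are d-connected given {A}.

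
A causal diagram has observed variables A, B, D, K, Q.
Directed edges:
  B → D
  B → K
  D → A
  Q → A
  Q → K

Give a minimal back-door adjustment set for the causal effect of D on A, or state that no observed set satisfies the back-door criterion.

desc(D)\{D}={A}; candidates ⊆ {B,K,Q}.
∅: D⊥A given ∅ in G with D→· removed — back-door holds.

D→A: minimal back-door set ∅.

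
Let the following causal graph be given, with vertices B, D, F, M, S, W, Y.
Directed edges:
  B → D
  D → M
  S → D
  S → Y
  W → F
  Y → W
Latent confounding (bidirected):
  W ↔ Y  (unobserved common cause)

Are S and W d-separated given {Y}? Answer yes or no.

Bayes-Ball from S | {Y} reaches {D,F,M,W}.
W ∈ reach(S|{Y}) ⇒ S ⊥̸ W | {Y}.

No — S and W are d-connected given {Y}.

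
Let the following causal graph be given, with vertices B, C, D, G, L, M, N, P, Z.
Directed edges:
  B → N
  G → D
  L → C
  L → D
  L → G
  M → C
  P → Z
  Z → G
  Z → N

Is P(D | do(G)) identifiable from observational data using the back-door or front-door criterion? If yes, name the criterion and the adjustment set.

desc(G)\{G}={D}; candidates ⊆ {B,C,L,M,N,P,Z}.
size 0: {}; under {} G still reaches {C,D,L,N,P,Z} ∋ D.
{L}: G⊥D given {L} in G with G→· removed — back-door holds.
P(D|do(G)) = Σ_{L} P(D|G,L)·P(L).

P(D|do(G)): backdoor, adjust for {L}.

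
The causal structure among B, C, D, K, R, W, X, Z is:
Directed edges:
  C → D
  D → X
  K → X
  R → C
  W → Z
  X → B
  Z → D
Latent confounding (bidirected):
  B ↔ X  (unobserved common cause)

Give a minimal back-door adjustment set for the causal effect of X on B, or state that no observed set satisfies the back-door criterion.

desc(X)\{X}={B}; candidates ⊆ {C,D,K,R,W,Z}.
X↔B: latent back-door arc(s) into X.
size 0: {}; under {} X still reaches {B,C,D,K,R,W,Z} ∋ B.
size 1: {C}, {D}, {K} …(+3); under {C} X still reaches {B,D,K,W,Z} ∋ B.
size 2: {C,D}, {C,K}, {C,R} …(+12); under {C,D} X still reaches {B,K} ∋ B.
X↔B cannot be blocked by any observed set — no back-door set.

X→B: no observed back-door set.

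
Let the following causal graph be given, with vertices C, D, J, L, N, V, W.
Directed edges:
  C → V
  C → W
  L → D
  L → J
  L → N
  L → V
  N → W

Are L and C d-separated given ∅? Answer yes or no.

Yes — L ⊥ C | ∅.

Bayes-Ball from L | ∅ reaches {D,J,N,V,W}.
C ∉ reach(L|∅) ⇒ L ⊥ C | ∅.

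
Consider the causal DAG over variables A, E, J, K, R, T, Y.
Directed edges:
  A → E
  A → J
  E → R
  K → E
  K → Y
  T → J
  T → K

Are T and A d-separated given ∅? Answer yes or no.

Bayes-Ball from T | ∅ reaches {E,J,K,R,Y}.
A ∉ reach(T|∅) ⇒ T ⊥ A | ∅.

Yes — T ⊥ A | ∅.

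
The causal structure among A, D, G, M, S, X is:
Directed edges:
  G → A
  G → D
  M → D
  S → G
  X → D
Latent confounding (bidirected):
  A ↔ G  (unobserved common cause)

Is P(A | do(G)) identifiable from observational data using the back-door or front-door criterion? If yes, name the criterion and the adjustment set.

desc(G)\{G}={A,D}; candidates ⊆ {M,S,X}.
G↔A: latent back-door arc(s) into G.
size 0: {}; under {} G still reaches {A,S} ∋ A.
size 1: {M}, {S}, {X}; under {M} G still reaches {A,S} ∋ A.
size 2: {M,S}, {M,X}, {S,X}; under {M,S} G still reaches {A} ∋ A.
G↔A cannot be blocked by any observed set — no back-door set.
No mediator lies on a directed G→…→A path.
Neither criterion identifies P(A|do(G)) in this graph.

P(A|do(G)): not identifiable (no BD/FD set).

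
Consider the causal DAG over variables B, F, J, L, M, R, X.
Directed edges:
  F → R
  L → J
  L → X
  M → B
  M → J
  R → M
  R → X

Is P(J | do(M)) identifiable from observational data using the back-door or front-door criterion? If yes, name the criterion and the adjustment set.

desc(M)\{M}={B,J}; candidates ⊆ {F,L,R,X}.
∅: M⊥J given ∅ in G with M→· removed — back-door holds.
P(J|do(M)) = P(J|M) — no adjustment needed.

P(J|do(M)): backdoor, adjust for ∅.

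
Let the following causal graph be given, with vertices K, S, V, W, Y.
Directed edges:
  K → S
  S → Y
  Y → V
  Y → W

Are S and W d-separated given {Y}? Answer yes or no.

Yes — S ⊥ W | {Y}.

Bayes-Ball from S | {Y} reaches {K}.
W ∉ reach(S|{Y}) ⇒ S ⊥ W | {Y}.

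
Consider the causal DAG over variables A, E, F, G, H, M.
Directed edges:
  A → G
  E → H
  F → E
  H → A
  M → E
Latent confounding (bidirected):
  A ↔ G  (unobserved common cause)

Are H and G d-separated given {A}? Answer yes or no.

No — H and G are d-connected given {A}.

Bayes-Ball from H | {A} reaches {E,F,G,M}.
G ∈ reach(H|{A}) ⇒ H ⊥̸ G | {A}.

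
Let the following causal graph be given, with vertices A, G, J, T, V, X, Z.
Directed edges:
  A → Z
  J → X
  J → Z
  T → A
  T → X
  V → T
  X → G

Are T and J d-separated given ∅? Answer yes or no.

Yes — T ⊥ J | ∅.

Bayes-Ball from T | ∅ reaches {A,G,V,X,Z}.
J ∉ reach(T|∅) ⇒ T ⊥ J | ∅.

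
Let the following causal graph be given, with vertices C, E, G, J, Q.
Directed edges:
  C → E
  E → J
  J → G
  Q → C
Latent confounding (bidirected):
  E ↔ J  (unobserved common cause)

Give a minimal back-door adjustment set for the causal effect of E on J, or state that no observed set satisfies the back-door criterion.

desc(E)\{E}={G,J}; candidates ⊆ {C,Q}.
E↔J: latent back-door arc(s) into E.
size 0: {}; under {} E still reaches {C,G,J,Q} ∋ J.
size 1: {C}, {Q}; under {C} E still reaches {G,J} ∋ J.
size 2: {C,Q}; under {C,Q} E still reaches {G,J} ∋ J.
E↔J cannot be blocked by any observed set — no back-door set.

E→J: no observed back-door set.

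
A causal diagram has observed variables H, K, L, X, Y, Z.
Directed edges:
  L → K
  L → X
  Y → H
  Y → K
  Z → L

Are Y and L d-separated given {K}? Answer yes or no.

Bayes-Ball from Y | {K} reaches {H,L,X,Z}.
L ∈ reach(Y|{K}) ⇒ Y ⊥̸ L | {K}.

No — Y and L are d-connected given {K}.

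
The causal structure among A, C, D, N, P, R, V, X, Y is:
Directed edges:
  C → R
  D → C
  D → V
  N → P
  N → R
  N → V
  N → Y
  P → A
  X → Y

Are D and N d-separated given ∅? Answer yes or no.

Yes — D ⊥ N | ∅.

Bayes-Ball from D | ∅ reaches {C,R,V}.
N ∉ reach(D|∅) ⇒ D ⊥ N | ∅.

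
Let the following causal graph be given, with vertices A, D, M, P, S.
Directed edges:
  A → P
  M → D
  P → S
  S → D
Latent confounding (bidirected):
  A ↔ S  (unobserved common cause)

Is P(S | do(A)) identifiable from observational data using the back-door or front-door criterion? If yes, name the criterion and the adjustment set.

P(S|do(A)): frontdoor, adjust for {P}.

desc(A)\{A}={D,P,S}; candidates ⊆ {M}.
A↔S: latent back-door arc(s) into A.
size 0: {}; under {} A still reaches {D,S} ∋ S.
size 1: {M}; under {M} A still reaches {D,S} ∋ S.
A↔S cannot be blocked by any observed set — no back-door set.
{P}: (i) intercepts every directed A→S path; (ii) no back-door A→{P}; (iii) {A} blocks every back-door {P}→S. Front-door holds.
P(S|do(A)) = Σ_{P} P(P|A) Σ_{A'} P(S|P,A')P(A').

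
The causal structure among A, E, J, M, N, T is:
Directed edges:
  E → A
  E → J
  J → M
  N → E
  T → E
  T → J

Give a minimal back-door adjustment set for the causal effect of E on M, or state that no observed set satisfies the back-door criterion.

E→M: minimal back-door set {T}.

desc(E)\{E}={A,J,M}; candidates ⊆ {N,T}.
size 0: {}; under {} E still reaches {J,M,N,T} ∋ M.
{T}: E⊥M given {T} in G with E→· removed — back-door holds.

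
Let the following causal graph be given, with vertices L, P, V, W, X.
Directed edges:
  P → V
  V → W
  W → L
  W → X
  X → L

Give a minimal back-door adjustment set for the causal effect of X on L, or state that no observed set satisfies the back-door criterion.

X→L: minimal back-door set {W}.

desc(X)\{X}={L}; candidates ⊆ {P,V,W}.
size 0: {}; under {} X still reaches {L,P,V,W} ∋ L.
{W}: X⊥L given {W} in G with X→· removed — back-door holds.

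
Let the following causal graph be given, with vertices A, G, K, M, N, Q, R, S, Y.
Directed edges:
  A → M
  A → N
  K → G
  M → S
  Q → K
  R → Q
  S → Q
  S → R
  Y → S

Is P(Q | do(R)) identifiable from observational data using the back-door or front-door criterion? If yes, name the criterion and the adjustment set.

desc(R)\{R}={G,K,Q}; candidates ⊆ {A,M,N,S,Y}.
size 0: {}; under {} R still reaches {A,G,K,M,N,Q,S,Y} ∋ Q.
{S}: R⊥Q given {S} in G with R→· removed — back-door holds.
P(Q|do(R)) = Σ_{S} P(Q|R,S)·P(S).

P(Q|do(R)): backdoor, adjust for {S}.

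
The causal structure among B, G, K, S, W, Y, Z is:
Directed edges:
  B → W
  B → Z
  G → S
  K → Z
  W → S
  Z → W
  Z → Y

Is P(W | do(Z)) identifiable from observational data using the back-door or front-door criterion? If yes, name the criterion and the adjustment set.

P(W|do(Z)): backdoor, adjust for {B}.

desc(Z)\{Z}={S,W,Y}; candidates ⊆ {B,G,K}.
size 0: {}; under {} Z still reaches {B,K,S,W} ∋ W.
{B}: Z⊥W given {B} in G with Z→· removed — back-door holds.
P(W|do(Z)) = Σ_{B} P(W|Z,B)·P(B).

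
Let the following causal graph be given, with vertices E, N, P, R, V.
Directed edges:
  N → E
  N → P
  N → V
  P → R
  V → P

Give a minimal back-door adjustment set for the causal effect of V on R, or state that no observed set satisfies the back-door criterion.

V→R: minimal back-door set {N}.

desc(V)\{V}={P,R}; candidates ⊆ {E,N}.
size 0: {}; under {} V still reaches {E,N,P,R} ∋ R.
{N}: V⊥R given {N} in G with V→· removed — back-door holds.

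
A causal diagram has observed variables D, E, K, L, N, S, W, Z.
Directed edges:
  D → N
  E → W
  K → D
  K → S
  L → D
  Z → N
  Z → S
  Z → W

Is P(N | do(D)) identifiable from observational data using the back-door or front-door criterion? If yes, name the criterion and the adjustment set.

desc(D)\{D}={N}; candidates ⊆ {E,K,L,S,W,Z}.
∅: D⊥N given ∅ in G with D→· removed — back-door holds.
P(N|do(D)) = P(N|D) — no adjustment needed.

P(N|do(D)): backdoor, adjust for ∅.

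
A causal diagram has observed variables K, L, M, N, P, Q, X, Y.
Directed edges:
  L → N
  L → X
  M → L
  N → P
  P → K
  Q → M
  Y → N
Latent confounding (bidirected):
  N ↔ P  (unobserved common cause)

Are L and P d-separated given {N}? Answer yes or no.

Bayes-Ball from L | {N} reaches {K,M,P,Q,X,Y}.
P ∈ reach(L|{N}) ⇒ L ⊥̸ P | {N}.

No — L and P are d-connected given {N}.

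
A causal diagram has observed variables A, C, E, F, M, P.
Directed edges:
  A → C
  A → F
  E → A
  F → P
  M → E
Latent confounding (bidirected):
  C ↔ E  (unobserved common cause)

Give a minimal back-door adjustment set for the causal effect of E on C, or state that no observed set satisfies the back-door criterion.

desc(E)\{E}={A,C,F,P}; candidates ⊆ {M}.
E↔C: latent back-door arc(s) into E.
size 0: {}; under {} E still reaches {C,M} ∋ C.
size 1: {M}; under {M} E still reaches {C} ∋ C.
E↔C cannot be blocked by any observed set — no back-door set.

E→C: no observed back-door set.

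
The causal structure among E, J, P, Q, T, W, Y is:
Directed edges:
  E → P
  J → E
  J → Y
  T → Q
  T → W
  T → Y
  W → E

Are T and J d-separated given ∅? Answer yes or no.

Yes — T ⊥ J | ∅.

Bayes-Ball from T | ∅ reaches {E,P,Q,W,Y}.
J ∉ reach(T|∅) ⇒ T ⊥ J | ∅.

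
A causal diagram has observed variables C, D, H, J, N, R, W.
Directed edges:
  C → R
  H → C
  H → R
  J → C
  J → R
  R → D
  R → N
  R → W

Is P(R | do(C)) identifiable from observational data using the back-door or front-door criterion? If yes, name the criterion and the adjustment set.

P(R|do(C)): backdoor, adjust for {H, J}.

desc(C)\{C}={D,N,R,W}; candidates ⊆ {H,J}.
size 0: {}; under {} C still reaches {D,H,J,N,R,W} ∋ R.
size 1: {H}, {J}; under {H} C still reaches {D,J,N,R,W} ∋ R.
{H,J}: C⊥R given {H,J} in G with C→· removed — back-door holds.
P(R|do(C)) = Σ_{H,J} P(R|C,H,J)·P(H,J).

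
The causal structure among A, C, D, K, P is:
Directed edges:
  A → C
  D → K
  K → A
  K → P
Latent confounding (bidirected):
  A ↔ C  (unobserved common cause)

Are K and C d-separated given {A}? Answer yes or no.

No — K and C are d-connected given {A}.

Bayes-Ball from K | {A} reaches {C,D,P}.
C ∈ reach(K|{A}) ⇒ K ⊥̸ C | {A}.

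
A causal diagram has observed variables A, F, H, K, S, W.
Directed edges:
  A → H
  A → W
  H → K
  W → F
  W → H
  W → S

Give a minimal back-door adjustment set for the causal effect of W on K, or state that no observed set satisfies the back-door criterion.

W→K: minimal back-door set {A}.

desc(W)\{W}={F,H,K,S}; candidates ⊆ {A}.
size 0: {}; under {} W still reaches {A,H,K} ∋ K.
{A}: W⊥K given {A} in G with W→· removed — back-door holds.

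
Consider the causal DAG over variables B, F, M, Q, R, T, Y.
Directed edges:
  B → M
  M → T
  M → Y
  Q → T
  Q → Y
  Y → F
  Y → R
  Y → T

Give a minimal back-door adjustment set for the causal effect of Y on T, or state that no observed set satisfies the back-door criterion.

desc(Y)\{Y}={F,R,T}; candidates ⊆ {B,M,Q}.
size 0: {}; under {} Y still reaches {B,M,Q,T} ∋ T.
size 1: {B}, {M}, {Q}; under {B} Y still reaches {M,Q,T} ∋ T.
{M,Q}: Y⊥T given {M,Q} in G with Y→· removed — back-door holds.

Y→T: minimal back-door set {M, Q}.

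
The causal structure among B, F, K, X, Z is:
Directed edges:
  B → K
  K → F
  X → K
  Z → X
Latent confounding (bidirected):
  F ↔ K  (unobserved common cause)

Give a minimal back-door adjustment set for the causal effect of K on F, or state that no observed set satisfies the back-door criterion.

K→F: no observed back-door set.

desc(K)\{K}={F}; candidates ⊆ {B,X,Z}.
K↔F: latent back-door arc(s) into K.
size 0: {}; under {} K still reaches {B,F,X,Z} ∋ F.
size 1: {B}, {X}, {Z}; under {B} K still reaches {F,X,Z} ∋ F.
size 2: {B,X}, {B,Z}, {X,Z}; under {B,X} K still reaches {F} ∋ F.
K↔F cannot be blocked by any observed set — no back-door set.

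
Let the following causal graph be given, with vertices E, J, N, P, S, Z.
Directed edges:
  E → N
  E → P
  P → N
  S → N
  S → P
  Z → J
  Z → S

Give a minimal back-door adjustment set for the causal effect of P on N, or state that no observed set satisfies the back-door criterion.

P→N: minimal back-door set {E, S}.

desc(P)\{P}={N}; candidates ⊆ {E,J,S,Z}.
size 0: {}; under {} P still reaches {E,J,N,S,Z} ∋ N.
size 1: {E}, {J}, {S} …(+1); under {E} P still reaches {J,N,S,Z} ∋ N.
{E,S}: P⊥N given {E,S} in G with P→· removed — back-door holds.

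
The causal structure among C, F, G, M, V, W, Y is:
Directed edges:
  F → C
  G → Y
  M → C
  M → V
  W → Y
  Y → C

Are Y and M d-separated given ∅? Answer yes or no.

Bayes-Ball from Y | ∅ reaches {C,G,W}.
M ∉ reach(Y|∅) ⇒ Y ⊥ M | ∅.

Yes — Y ⊥ M | ∅.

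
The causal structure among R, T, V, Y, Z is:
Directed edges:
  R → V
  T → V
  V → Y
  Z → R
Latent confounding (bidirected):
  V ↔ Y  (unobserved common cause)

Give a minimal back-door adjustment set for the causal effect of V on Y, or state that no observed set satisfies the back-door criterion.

desc(V)\{V}={Y}; candidates ⊆ {R,T,Z}.
V↔Y: latent back-door arc(s) into V.
size 0: {}; under {} V still reaches {R,T,Y,Z} ∋ Y.
size 1: {R}, {T}, {Z}; under {R} V still reaches {T,Y} ∋ Y.
size 2: {R,T}, {R,Z}, {T,Z}; under {R,T} V still reaches {Y} ∋ Y.
V↔Y cannot be blocked by any observed set — no back-door set.

V→Y: no observed back-door set.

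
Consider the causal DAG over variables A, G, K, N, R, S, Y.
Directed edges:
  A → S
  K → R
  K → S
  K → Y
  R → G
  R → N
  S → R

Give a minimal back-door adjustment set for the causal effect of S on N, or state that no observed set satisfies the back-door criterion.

desc(S)\{S}={G,N,R}; candidates ⊆ {A,K,Y}.
size 0: {}; under {} S still reaches {A,G,K,N,R,Y} ∋ N.
{K}: S⊥N given {K} in G with S→· removed — back-door holds.

S→N: minimal back-door set {K}.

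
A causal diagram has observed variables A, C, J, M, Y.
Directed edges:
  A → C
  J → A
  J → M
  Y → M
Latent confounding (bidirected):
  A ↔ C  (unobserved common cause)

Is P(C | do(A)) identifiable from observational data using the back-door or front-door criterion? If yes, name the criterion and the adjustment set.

desc(A)\{A}={C}; candidates ⊆ {J,M,Y}.
A↔C: latent back-door arc(s) into A.
size 0: {}; under {} A still reaches {C,J,M} ∋ C.
size 1: {J}, {M}, {Y}; under {J} A still reaches {C} ∋ C.
size 2: {J,M}, {J,Y}, {M,Y}; under {J,M} A still reaches {C} ∋ C.
A↔C cannot be blocked by any observed set — no back-door set.
No mediator lies on a directed A→…→C path.
Neither criterion identifies P(C|do(A)) in this graph.

P(C|do(A)): not identifiable (no BD/FD set).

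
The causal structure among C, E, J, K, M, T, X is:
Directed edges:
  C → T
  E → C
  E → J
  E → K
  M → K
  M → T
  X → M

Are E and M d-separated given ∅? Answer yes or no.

Yes — E ⊥ M | ∅.

Bayes-Ball from E | ∅ reaches {C,J,K,T}.
M ∉ reach(E|∅) ⇒ E ⊥ M | ∅.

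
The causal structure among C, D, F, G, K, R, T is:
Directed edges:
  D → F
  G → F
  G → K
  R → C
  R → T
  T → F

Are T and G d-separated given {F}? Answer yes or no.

Bayes-Ball from T | {F} reaches {C,D,G,K,R}.
G ∈ reach(T|{F}) ⇒ T ⊥̸ G | {F}.

No — T and G are d-connected given {F}.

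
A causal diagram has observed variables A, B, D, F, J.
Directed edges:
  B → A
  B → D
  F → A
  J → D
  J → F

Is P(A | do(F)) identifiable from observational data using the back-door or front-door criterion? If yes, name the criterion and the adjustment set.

P(A|do(F)): backdoor, adjust for ∅.

desc(F)\{F}={A}; candidates ⊆ {B,D,J}.
∅: F⊥A given ∅ in G with F→· removed — back-door holds.
P(A|do(F)) = P(A|F) — no adjustment needed.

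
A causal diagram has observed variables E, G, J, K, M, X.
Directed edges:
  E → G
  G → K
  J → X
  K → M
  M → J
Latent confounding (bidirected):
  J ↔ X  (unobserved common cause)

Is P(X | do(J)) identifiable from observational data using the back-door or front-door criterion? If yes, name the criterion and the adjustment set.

P(X|do(J)): not identifiable (no BD/FD set).

desc(J)\{J}={X}; candidates ⊆ {E,G,K,M}.
J↔X: latent back-door arc(s) into J.
size 0: {}; under {} J still reaches {E,G,K,M,X} ∋ X.
size 1: {E}, {G}, {K} …(+1); under {E} J still reaches {G,K,M,X} ∋ X.
size 2: {E,G}, {E,K}, {E,M} …(+3); under {E,G} J still reaches {K,M,X} ∋ X.
J↔X cannot be blocked by any observed set — no back-door set.
No mediator lies on a directed J→…→X path.
Neither criterion identifies P(X|do(J)) in this graph.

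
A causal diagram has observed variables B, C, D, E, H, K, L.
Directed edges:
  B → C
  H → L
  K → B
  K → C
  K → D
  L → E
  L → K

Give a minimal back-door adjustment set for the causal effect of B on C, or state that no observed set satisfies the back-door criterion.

B→C: minimal back-door set {K}.

desc(B)\{B}={C}; candidates ⊆ {D,E,H,K,L}.
size 0: {}; under {} B still reaches {C,D,E,H,K,L} ∋ C.
{K}: B⊥C given {K} in G with B→· removed — back-door holds.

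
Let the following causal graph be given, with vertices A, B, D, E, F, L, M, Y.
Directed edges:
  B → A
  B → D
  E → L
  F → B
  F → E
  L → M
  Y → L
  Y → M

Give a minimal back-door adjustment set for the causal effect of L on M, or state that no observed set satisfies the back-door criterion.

desc(L)\{L}={M}; candidates ⊆ {A,B,D,E,F,Y}.
size 0: {}; under {} L still reaches {A,B,D,E,F,M,Y} ∋ M.
{Y}: L⊥M given {Y} in G with L→· removed — back-door holds.

L→M: minimal back-door set {Y}.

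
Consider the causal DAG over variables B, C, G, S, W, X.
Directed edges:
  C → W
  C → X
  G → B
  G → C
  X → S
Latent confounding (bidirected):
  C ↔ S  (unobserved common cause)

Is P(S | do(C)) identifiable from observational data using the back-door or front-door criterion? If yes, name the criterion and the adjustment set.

desc(C)\{C}={S,W,X}; candidates ⊆ {B,G}.
C↔S: latent back-door arc(s) into C.
size 0: {}; under {} C still reaches {B,G,S} ∋ S.
size 1: {B}, {G}; under {B} C still reaches {G,S} ∋ S.
size 2: {B,G}; under {B,G} C still reaches {S} ∋ S.
C↔S cannot be blocked by any observed set — no back-door set.
{X}: (i) intercepts every directed C→S path; (ii) no back-door C→{X}; (iii) {C} blocks every back-door {X}→S. Front-door holds.
P(S|do(C)) = Σ_{X} P(X|C) Σ_{C'} P(S|X,C')P(C').

P(S|do(C)): frontdoor, adjust for {X}.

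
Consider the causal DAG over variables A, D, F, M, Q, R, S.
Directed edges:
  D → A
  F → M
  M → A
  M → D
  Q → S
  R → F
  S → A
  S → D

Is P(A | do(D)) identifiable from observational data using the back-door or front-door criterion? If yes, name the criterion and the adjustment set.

desc(D)\{D}={A}; candidates ⊆ {F,M,Q,R,S}.
size 0: {}; under {} D still reaches {A,F,M,Q,R,S} ∋ A.
size 1: {F}, {M}, {Q} …(+2); under {F} D still reaches {A,M,Q,S} ∋ A.
{M,S}: D⊥A given {M,S} in G with D→· removed — back-door holds.
P(A|do(D)) = Σ_{M,S} P(A|D,M,S)·P(M,S).

P(A|do(D)): backdoor, adjust for {M, S}.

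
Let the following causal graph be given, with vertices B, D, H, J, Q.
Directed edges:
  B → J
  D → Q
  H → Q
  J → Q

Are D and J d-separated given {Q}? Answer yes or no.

No — D and J are d-connected given {Q}.

Bayes-Ball from D | {Q} reaches {B,H,J}.
J ∈ reach(D|{Q}) ⇒ D ⊥̸ J | {Q}.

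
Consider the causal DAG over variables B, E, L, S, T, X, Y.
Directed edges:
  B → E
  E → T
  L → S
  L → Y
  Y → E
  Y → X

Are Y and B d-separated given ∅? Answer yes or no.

Bayes-Ball from Y | ∅ reaches {E,L,S,T,X}.
B ∉ reach(Y|∅) ⇒ Y ⊥ B | ∅.

Yes — Y ⊥ B | ∅.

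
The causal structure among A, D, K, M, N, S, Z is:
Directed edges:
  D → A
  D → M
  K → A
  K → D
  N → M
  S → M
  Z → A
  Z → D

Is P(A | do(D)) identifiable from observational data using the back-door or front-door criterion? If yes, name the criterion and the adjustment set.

P(A|do(D)): backdoor, adjust for {K, Z}.

desc(D)\{D}={A,M}; candidates ⊆ {K,N,S,Z}.
size 0: {}; under {} D still reaches {A,K,Z} ∋ A.
size 1: {K}, {N}, {S} …(+1); under {K} D still reaches {A,Z} ∋ A.
{K,Z}: D⊥A given {K,Z} in G with D→· removed — back-door holds.
P(A|do(D)) = Σ_{K,Z} P(A|D,K,Z)·P(K,Z).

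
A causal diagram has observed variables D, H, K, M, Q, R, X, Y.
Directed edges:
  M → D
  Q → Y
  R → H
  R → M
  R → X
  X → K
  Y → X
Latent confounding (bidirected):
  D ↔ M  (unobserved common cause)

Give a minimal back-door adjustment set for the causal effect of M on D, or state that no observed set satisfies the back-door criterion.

M→D: no observed back-door set.

desc(M)\{M}={D}; candidates ⊆ {H,K,Q,R,X,Y}.
M↔D: latent back-door arc(s) into M.
size 0: {}; under {} M still reaches {D,H,K,R,X} ∋ D.
size 1: {H}, {K}, {Q} …(+3); under {H} M still reaches {D,K,R,X} ∋ D.
size 2: {H,K}, {H,Q}, {H,R} …(+12); under {H,K} M still reaches {D,Q,R,X,Y} ∋ D.
M↔D cannot be blocked by any observed set — no back-door set.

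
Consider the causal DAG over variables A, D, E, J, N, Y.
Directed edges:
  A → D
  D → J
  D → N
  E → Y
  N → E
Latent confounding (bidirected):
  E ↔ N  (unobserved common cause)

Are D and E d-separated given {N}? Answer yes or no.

Bayes-Ball from D | {N} reaches {A,E,J,Y}.
E ∈ reach(D|{N}) ⇒ D ⊥̸ E | {N}.

No — D and E are d-connected given {N}.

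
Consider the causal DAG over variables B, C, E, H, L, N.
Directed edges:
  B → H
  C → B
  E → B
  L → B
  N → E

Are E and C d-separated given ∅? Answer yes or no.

Bayes-Ball from E | ∅ reaches {B,H,N}.
C ∉ reach(E|∅) ⇒ E ⊥ C | ∅.

Yes — E ⊥ C | ∅.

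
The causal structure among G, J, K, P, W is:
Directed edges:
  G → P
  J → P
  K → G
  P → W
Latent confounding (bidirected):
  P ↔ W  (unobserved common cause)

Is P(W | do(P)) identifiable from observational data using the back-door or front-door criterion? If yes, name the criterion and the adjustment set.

desc(P)\{P}={W}; candidates ⊆ {G,J,K}.
P↔W: latent back-door arc(s) into P.
size 0: {}; under {} P still reaches {G,J,K,W} ∋ W.
size 1: {G}, {J}, {K}; under {G} P still reaches {J,W} ∋ W.
size 2: {G,J}, {G,K}, {J,K}; under {G,J} P still reaches {W} ∋ W.
P↔W cannot be blocked by any observed set — no back-door set.
No mediator lies on a directed P→…→W path.
Neither criterion identifies P(W|do(P)) in this graph.

P(W|do(P)): not identifiable (no BD/FD set).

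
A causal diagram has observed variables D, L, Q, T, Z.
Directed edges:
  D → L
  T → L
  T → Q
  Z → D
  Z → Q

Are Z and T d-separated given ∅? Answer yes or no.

Bayes-Ball from Z | ∅ reaches {D,L,Q}.
T ∉ reach(Z|∅) ⇒ Z ⊥ T | ∅.

Yes — Z ⊥ T | ∅.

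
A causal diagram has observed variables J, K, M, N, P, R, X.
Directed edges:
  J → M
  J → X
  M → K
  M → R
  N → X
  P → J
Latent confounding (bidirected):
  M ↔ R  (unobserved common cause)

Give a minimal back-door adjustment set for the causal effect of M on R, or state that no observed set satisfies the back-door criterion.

desc(M)\{M}={K,R}; candidates ⊆ {J,N,P,X}.
M↔R: latent back-door arc(s) into M.
size 0: {}; under {} M still reaches {J,P,R,X} ∋ R.
size 1: {J}, {N}, {P} …(+1); under {J} M still reaches {R} ∋ R.
size 2: {J,N}, {J,P}, {J,X} …(+3); under {J,N} M still reaches {R} ∋ R.
M↔R cannot be blocked by any observed set — no back-door set.

M→R: no observed back-door set.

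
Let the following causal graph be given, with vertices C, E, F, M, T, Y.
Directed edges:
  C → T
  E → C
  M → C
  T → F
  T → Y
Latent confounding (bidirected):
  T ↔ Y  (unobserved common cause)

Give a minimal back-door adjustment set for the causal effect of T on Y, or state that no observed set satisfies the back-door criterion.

T→Y: no observed back-door set.

desc(T)\{T}={F,Y}; candidates ⊆ {C,E,M}.
T↔Y: latent back-door arc(s) into T.
size 0: {}; under {} T still reaches {C,E,M,Y} ∋ Y.
size 1: {C}, {E}, {M}; under {C} T still reaches {Y} ∋ Y.
size 2: {C,E}, {C,M}, {E,M}; under {C,E} T still reaches {Y} ∋ Y.
T↔Y cannot be blocked by any observed set — no back-door set.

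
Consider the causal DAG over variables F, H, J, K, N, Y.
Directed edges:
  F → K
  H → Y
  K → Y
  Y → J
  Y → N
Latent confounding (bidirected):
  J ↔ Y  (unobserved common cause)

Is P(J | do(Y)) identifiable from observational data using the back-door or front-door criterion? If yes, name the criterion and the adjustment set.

desc(Y)\{Y}={J,N}; candidates ⊆ {F,H,K}.
Y↔J: latent back-door arc(s) into Y.
size 0: {}; under {} Y still reaches {F,H,J,K} ∋ J.
size 1: {F}, {H}, {K}; under {F} Y still reaches {H,J,K} ∋ J.
size 2: {F,H}, {F,K}, {H,K}; under {F,H} Y still reaches {J,K} ∋ J.
Y↔J cannot be blocked by any observed set — no back-door set.
No mediator lies on a directed Y→…→J path.
Neither criterion identifies P(J|do(Y)) in this graph.

P(J|do(Y)): not identifiable (no BD/FD set).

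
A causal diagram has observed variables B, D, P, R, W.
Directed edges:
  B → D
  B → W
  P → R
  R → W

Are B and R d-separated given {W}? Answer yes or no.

No — B and R are d-connected given {W}.

Bayes-Ball from B | {W} reaches {D,P,R}.
R ∈ reach(B|{W}) ⇒ B ⊥̸ R | {W}.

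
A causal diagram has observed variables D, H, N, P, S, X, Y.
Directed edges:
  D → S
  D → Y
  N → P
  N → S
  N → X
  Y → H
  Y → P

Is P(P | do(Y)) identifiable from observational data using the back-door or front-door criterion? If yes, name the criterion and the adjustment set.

P(P|do(Y)): backdoor, adjust for ∅.

desc(Y)\{Y}={H,P}; candidates ⊆ {D,N,S,X}.
∅: Y⊥P given ∅ in G with Y→· removed — back-door holds.
P(P|do(Y)) = P(P|Y) — no adjustment needed.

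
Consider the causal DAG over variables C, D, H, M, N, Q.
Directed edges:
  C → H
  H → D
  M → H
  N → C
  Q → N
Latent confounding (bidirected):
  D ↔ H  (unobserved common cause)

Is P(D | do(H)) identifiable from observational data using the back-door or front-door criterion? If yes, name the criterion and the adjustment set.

P(D|do(H)): not identifiable (no BD/FD set).

desc(H)\{H}={D}; candidates ⊆ {C,M,N,Q}.
H↔D: latent back-door arc(s) into H.
size 0: {}; under {} H still reaches {C,D,M,N,Q} ∋ D.
size 1: {C}, {M}, {N} …(+1); under {C} H still reaches {D,M} ∋ D.
size 2: {C,M}, {C,N}, {C,Q} …(+3); under {C,M} H still reaches {D} ∋ D.
H↔D cannot be blocked by any observed set — no back-door set.
No mediator lies on a directed H→…→D path.
Neither criterion identifies P(D|do(H)) in this graph.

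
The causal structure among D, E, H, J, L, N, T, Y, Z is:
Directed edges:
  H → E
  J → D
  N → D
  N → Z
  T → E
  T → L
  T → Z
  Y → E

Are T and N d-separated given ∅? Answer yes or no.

Yes — T ⊥ N | ∅.

Bayes-Ball from T | ∅ reaches {E,L,Z}.
N ∉ reach(T|∅) ⇒ T ⊥ N | ∅.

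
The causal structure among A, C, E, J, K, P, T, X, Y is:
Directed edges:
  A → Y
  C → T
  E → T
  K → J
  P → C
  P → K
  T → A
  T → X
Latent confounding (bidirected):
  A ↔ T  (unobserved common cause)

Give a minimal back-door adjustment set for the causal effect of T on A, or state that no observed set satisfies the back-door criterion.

T→A: no observed back-door set.

desc(T)\{T}={A,X,Y}; candidates ⊆ {C,E,J,K,P}.
T↔A: latent back-door arc(s) into T.
size 0: {}; under {} T still reaches {A,C,E,J,K,P,Y} ∋ A.
size 1: {C}, {E}, {J} …(+2); under {C} T still reaches {A,E,Y} ∋ A.
size 2: {C,E}, {C,J}, {C,K} …(+7); under {C,E} T still reaches {A,Y} ∋ A.
T↔A cannot be blocked by any observed set — no back-door set.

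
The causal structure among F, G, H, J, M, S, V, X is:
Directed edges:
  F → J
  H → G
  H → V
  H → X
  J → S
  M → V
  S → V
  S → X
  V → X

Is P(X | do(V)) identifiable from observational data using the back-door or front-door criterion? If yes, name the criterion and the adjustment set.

desc(V)\{V}={X}; candidates ⊆ {F,G,H,J,M,S}.
size 0: {}; under {} V still reaches {F,G,H,J,M,S,X} ∋ X.
size 1: {F}, {G}, {H} …(+3); under {F} V still reaches {G,H,J,M,S,X} ∋ X.
{H,S}: V⊥X given {H,S} in G with V→· removed — back-door holds.
P(X|do(V)) = Σ_{H,S} P(X|V,H,S)·P(H,S).

P(X|do(V)): backdoor, adjust for {H, S}.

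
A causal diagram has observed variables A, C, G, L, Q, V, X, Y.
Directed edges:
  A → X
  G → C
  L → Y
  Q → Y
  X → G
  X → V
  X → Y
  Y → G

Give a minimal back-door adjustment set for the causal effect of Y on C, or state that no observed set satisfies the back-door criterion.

Y→C: minimal back-door set {X}.

desc(Y)\{Y}={C,G}; candidates ⊆ {A,L,Q,V,X}.
size 0: {}; under {} Y still reaches {A,C,G,L,Q,V,X} ∋ C.
{X}: Y⊥C given {X} in G with Y→· removed — back-door holds.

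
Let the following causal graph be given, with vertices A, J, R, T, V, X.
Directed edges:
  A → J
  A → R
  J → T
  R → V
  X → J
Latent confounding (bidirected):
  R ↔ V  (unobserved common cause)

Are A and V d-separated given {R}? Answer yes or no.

Bayes-Ball from A | {R} reaches {J,T,V}.
V ∈ reach(A|{R}) ⇒ A ⊥̸ V | {R}.

No — A and V are d-connected given {R}.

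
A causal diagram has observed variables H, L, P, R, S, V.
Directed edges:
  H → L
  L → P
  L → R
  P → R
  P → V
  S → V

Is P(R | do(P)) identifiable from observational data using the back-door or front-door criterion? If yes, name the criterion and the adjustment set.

desc(P)\{P}={R,V}; candidates ⊆ {H,L,S}.
size 0: {}; under {} P still reaches {H,L,R} ∋ R.
{L}: P⊥R given {L} in G with P→· removed — back-door holds.
P(R|do(P)) = Σ_{L} P(R|P,L)·P(L).

P(R|do(P)): backdoor, adjust for {L}.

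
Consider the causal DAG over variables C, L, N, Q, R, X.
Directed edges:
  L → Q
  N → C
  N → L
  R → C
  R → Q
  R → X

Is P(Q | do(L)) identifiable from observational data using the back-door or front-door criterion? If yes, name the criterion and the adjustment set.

P(Q|do(L)): backdoor, adjust for ∅.

desc(L)\{L}={Q}; candidates ⊆ {C,N,R,X}.
∅: L⊥Q given ∅ in G with L→· removed — back-door holds.
P(Q|do(L)) = P(Q|L) — no adjustment needed.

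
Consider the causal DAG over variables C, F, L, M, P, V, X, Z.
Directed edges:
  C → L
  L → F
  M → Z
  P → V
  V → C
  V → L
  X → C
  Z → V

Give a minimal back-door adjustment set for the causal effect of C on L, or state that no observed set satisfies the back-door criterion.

C→L: minimal back-door set {V}.

desc(C)\{C}={F,L}; candidates ⊆ {M,P,V,X,Z}.
size 0: {}; under {} C still reaches {F,L,M,P,V,X,Z} ∋ L.
{V}: C⊥L given {V} in G with C→· removed — back-door holds.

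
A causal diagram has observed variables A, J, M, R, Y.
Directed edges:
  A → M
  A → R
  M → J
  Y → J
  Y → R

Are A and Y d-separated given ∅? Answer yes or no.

Bayes-Ball from A | ∅ reaches {J,M,R}.
Y ∉ reach(A|∅) ⇒ A ⊥ Y | ∅.

Yes — A ⊥ Y | ∅.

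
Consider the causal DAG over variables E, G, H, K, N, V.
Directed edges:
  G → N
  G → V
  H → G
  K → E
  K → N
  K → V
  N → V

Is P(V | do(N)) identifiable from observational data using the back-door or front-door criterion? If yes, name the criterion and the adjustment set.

desc(N)\{N}={V}; candidates ⊆ {E,G,H,K}.
size 0: {}; under {} N still reaches {E,G,H,K,V} ∋ V.
size 1: {E}, {G}, {H} …(+1); under {E} N still reaches {G,H,K,V} ∋ V.
{G,K}: N⊥V given {G,K} in G with N→· removed — back-door holds.
P(V|do(N)) = Σ_{G,K} P(V|N,G,K)·P(G,K).

P(V|do(N)): backdoor, adjust for {G, K}.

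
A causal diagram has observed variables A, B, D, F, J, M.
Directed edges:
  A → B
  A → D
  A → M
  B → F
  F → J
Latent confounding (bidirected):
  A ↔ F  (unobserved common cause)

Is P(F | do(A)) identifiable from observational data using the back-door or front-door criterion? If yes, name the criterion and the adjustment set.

desc(A)\{A}={B,D,F,J,M}; candidates ⊆ {—}.
A↔F: latent back-door arc(s) into A.
size 0: {}; under {} A still reaches {F,J} ∋ F.
A↔F cannot be blocked by any observed set — no back-door set.
{B}: (i) intercepts every directed A→F path; (ii) no back-door A→{B}; (iii) {A} blocks every back-door {B}→F. Front-door holds.
P(F|do(A)) = Σ_{B} P(B|A) Σ_{A'} P(F|B,A')P(A').

P(F|do(A)): frontdoor, adjust for {B}.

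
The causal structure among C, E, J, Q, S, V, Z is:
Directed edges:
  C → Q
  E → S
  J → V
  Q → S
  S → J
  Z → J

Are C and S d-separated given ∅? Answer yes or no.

Bayes-Ball from C | ∅ reaches {J,Q,S,V}.
S ∈ reach(C|∅) ⇒ C ⊥̸ S | ∅.

No — C and S are d-connected given ∅.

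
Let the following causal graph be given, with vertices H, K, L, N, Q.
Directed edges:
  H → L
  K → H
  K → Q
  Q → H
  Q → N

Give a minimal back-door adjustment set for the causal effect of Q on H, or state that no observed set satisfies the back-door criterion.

desc(Q)\{Q}={H,L,N}; candidates ⊆ {K}.
size 0: {}; under {} Q still reaches {H,K,L} ∋ H.
{K}: Q⊥H given {K} in G with Q→· removed — back-door holds.

Q→H: minimal back-door set {K}.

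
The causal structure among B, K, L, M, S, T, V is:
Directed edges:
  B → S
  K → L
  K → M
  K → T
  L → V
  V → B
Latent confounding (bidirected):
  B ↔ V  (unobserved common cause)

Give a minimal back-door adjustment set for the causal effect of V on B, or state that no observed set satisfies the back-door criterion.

desc(V)\{V}={B,S}; candidates ⊆ {K,L,M,T}.
V↔B: latent back-door arc(s) into V.
size 0: {}; under {} V still reaches {B,K,L,M,S,T} ∋ B.
size 1: {K}, {L}, {M} …(+1); under {K} V still reaches {B,L,S} ∋ B.
size 2: {K,L}, {K,M}, {K,T} …(+3); under {K,L} V still reaches {B,S} ∋ B.
V↔B cannot be blocked by any observed set — no back-door set.

V→B: no observed back-door set.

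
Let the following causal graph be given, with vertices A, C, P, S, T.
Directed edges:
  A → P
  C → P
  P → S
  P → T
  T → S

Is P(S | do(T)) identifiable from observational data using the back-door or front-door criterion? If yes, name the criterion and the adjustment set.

P(S|do(T)): backdoor, adjust for {P}.

desc(T)\{T}={S}; candidates ⊆ {A,C,P}.
size 0: {}; under {} T still reaches {A,C,P,S} ∋ S.
{P}: T⊥S given {P} in G with T→· removed — back-door holds.
P(S|do(T)) = Σ_{P} P(S|T,P)·P(P).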